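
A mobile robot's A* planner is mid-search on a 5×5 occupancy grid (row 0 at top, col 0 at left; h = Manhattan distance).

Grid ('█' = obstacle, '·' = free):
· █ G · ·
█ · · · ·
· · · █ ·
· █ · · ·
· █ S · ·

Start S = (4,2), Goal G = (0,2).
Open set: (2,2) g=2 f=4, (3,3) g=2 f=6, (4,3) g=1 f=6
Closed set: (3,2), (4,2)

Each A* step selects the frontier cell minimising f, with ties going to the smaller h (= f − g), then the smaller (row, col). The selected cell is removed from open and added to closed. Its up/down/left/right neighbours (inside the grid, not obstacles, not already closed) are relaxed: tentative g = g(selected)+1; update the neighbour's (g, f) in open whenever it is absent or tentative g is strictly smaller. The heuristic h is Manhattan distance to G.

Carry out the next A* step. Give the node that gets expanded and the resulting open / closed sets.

expanded=(2,2); open=[(1,2) g=3 f=4, (2,1) g=3 f=6, (3,3) g=2 f=6, (4,3) g=1 f=6]; closed=[(2,2), (3,2), (4,2)]

step 1: expand (2,2) (f=4, h=2) → closed; open now [(1,2) g=3 f=4, (2,1) g=3 f=6, (3,3) g=2 f=6, (4,3) g=1 f=6]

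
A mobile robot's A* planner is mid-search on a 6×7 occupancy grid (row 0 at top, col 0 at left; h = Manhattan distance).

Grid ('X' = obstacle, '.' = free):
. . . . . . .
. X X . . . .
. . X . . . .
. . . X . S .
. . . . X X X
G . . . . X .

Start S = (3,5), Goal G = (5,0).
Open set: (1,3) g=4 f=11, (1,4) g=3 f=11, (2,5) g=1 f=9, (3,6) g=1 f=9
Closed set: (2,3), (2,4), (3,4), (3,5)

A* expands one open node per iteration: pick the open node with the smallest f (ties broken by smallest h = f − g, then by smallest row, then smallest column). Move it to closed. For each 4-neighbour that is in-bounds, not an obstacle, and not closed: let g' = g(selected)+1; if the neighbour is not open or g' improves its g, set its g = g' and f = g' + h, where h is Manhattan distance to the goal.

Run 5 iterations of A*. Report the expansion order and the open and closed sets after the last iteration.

step 1: expand (2,5) (f=9, h=8) → closed; open now [(1,3) g=4 f=11, (1,4) g=3 f=11, (1,5) g=2 f=11, (2,6) g=2 f=11, (3,6) g=1 f=9]
step 2: expand (3,6) (f=9, h=8) → closed; open now [(1,3) g=4 f=11, (1,4) g=3 f=11, (1,5) g=2 f=11, (2,6) g=2 f=11]
step 3: expand (1,3) (f=11, h=7) → closed; open now [(0,3) g=5 f=13, (1,4) g=3 f=11, (1,5) g=2 f=11, (2,6) g=2 f=11]
step 4: expand (1,4) (f=11, h=8) → closed; open now [(0,3) g=5 f=13, (0,4) g=4 f=13, (1,5) g=2 f=11, (2,6) g=2 f=11]
step 5: expand (1,5) (f=11, h=9) → closed; open now [(0,3) g=5 f=13, (0,4) g=4 f=13, (0,5) g=3 f=13, (1,6) g=3 f=13, (2,6) g=2 f=11]

order=[(2,5) → (3,6) → (1,3) → (1,4) → (1,5)]; open=[(0,3) g=5 f=13, (0,4) g=4 f=13, (0,5) g=3 f=13, (1,6) g=3 f=13, (2,6) g=2 f=11]; closed=[(1,3), (1,4), (1,5), (2,3), (2,4), (2,5), (3,4), (3,5), (3,6)]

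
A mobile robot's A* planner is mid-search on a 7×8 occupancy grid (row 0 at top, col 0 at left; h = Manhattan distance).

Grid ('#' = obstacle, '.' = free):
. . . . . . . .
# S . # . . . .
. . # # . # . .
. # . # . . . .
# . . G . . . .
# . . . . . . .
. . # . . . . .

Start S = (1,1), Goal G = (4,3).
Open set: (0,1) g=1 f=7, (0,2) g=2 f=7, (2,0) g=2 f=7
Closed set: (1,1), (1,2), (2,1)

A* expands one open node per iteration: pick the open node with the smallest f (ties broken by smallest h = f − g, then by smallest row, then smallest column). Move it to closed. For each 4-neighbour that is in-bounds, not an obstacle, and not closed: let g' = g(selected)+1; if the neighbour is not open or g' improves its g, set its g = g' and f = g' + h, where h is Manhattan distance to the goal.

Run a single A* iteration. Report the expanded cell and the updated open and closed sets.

step 1: expand (0,2) (f=7, h=5) → closed; open now [(0,1) g=1 f=7, (0,3) g=3 f=7, (2,0) g=2 f=7]

expanded=(0,2); open=[(0,1) g=1 f=7, (0,3) g=3 f=7, (2,0) g=2 f=7]; closed=[(0,2), (1,1), (1,2), (2,1)]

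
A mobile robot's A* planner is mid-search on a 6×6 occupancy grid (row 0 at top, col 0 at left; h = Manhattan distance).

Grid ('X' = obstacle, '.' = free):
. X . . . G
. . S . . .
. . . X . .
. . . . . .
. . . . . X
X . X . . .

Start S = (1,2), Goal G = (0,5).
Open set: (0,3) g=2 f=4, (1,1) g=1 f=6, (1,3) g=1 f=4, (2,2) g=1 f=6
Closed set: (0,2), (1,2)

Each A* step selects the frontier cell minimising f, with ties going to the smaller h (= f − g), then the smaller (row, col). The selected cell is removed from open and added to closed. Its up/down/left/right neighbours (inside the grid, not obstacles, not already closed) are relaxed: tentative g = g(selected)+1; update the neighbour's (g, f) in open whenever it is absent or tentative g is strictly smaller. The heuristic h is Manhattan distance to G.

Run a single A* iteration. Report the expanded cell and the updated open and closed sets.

expanded=(0,3); open=[(0,4) g=3 f=4, (1,1) g=1 f=6, (1,3) g=1 f=4, (2,2) g=1 f=6]; closed=[(0,2), (0,3), (1,2)]

step 1: expand (0,3) (f=4, h=2) → closed; open now [(0,4) g=3 f=4, (1,1) g=1 f=6, (1,3) g=1 f=4, (2,2) g=1 f=6]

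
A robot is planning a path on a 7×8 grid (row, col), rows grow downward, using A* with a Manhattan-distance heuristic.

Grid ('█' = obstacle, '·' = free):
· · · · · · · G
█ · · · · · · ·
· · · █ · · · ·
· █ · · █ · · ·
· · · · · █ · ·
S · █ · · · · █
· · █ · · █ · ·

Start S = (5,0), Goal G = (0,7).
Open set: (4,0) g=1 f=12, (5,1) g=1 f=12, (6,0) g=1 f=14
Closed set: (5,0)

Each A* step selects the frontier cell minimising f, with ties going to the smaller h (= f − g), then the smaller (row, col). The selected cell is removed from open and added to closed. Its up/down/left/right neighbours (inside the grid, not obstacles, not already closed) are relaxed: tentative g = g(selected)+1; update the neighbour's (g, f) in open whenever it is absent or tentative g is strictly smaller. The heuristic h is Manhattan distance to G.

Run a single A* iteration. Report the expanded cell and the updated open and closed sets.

step 1: expand (4,0) (f=12, h=11) → closed; open now [(3,0) g=2 f=12, (4,1) g=2 f=12, (5,1) g=1 f=12, (6,0) g=1 f=14]

expanded=(4,0); open=[(3,0) g=2 f=12, (4,1) g=2 f=12, (5,1) g=1 f=12, (6,0) g=1 f=14]; closed=[(4,0), (5,0)]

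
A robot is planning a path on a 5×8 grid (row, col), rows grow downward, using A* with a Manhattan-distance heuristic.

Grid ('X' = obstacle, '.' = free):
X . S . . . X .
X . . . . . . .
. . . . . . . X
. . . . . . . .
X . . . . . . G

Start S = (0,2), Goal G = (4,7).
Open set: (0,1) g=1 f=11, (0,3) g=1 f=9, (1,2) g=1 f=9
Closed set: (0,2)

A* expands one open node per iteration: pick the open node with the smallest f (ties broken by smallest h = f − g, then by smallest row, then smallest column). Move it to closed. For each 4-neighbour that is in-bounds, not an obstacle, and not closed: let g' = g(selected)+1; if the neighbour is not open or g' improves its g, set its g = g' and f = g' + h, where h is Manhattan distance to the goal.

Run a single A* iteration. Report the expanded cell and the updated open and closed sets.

step 1: expand (0,3) (f=9, h=8) → closed; open now [(0,1) g=1 f=11, (0,4) g=2 f=9, (1,2) g=1 f=9, (1,3) g=2 f=9]

expanded=(0,3); open=[(0,1) g=1 f=11, (0,4) g=2 f=9, (1,2) g=1 f=9, (1,3) g=2 f=9]; closed=[(0,2), (0,3)]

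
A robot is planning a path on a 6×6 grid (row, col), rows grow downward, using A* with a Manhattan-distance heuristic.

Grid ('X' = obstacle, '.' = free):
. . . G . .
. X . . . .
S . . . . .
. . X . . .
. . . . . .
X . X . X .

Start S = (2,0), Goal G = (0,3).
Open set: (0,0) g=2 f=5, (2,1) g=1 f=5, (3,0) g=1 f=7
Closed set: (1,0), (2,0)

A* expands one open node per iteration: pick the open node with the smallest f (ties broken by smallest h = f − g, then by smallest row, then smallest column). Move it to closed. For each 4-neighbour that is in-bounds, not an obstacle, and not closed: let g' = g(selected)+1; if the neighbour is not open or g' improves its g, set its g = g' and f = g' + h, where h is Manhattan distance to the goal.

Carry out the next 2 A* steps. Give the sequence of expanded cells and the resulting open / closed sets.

step 1: expand (0,0) (f=5, h=3) → closed; open now [(0,1) g=3 f=5, (2,1) g=1 f=5, (3,0) g=1 f=7]
step 2: expand (0,1) (f=5, h=2) → closed; open now [(0,2) g=4 f=5, (2,1) g=1 f=5, (3,0) g=1 f=7]

order=[(0,0) → (0,1)]; open=[(0,2) g=4 f=5, (2,1) g=1 f=5, (3,0) g=1 f=7]; closed=[(0,0), (0,1), (1,0), (2,0)]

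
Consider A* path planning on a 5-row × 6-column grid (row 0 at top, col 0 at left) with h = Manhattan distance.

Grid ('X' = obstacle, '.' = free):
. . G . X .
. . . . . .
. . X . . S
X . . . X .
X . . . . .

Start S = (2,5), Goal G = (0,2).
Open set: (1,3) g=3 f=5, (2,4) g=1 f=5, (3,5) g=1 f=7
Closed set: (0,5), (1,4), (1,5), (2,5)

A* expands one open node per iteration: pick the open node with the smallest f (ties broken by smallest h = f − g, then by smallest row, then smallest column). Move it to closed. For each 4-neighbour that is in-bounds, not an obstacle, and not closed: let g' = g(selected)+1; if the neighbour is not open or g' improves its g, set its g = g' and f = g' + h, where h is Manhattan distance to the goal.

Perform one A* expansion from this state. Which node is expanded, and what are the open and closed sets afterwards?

expanded=(1,3); open=[(0,3) g=4 f=5, (1,2) g=4 f=5, (2,3) g=4 f=7, (2,4) g=1 f=5, (3,5) g=1 f=7]; closed=[(0,5), (1,3), (1,4), (1,5), (2,5)]

step 1: expand (1,3) (f=5, h=2) → closed; open now [(0,3) g=4 f=5, (1,2) g=4 f=5, (2,3) g=4 f=7, (2,4) g=1 f=5, (3,5) g=1 f=7]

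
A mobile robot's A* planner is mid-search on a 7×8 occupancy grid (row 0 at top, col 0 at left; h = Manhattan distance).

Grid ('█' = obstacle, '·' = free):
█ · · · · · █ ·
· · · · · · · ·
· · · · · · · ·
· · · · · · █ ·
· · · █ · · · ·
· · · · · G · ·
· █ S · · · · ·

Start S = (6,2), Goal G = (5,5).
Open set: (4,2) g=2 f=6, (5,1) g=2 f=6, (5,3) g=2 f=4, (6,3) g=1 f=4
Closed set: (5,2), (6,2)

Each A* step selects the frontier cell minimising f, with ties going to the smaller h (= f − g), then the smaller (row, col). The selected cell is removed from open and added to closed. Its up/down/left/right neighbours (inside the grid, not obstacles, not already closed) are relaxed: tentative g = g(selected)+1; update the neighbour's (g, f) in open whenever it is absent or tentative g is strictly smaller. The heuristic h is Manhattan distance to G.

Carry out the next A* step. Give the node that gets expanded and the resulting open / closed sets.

step 1: expand (5,3) (f=4, h=2) → closed; open now [(4,2) g=2 f=6, (5,1) g=2 f=6, (5,4) g=3 f=4, (6,3) g=1 f=4]

expanded=(5,3); open=[(4,2) g=2 f=6, (5,1) g=2 f=6, (5,4) g=3 f=4, (6,3) g=1 f=4]; closed=[(5,2), (5,3), (6,2)]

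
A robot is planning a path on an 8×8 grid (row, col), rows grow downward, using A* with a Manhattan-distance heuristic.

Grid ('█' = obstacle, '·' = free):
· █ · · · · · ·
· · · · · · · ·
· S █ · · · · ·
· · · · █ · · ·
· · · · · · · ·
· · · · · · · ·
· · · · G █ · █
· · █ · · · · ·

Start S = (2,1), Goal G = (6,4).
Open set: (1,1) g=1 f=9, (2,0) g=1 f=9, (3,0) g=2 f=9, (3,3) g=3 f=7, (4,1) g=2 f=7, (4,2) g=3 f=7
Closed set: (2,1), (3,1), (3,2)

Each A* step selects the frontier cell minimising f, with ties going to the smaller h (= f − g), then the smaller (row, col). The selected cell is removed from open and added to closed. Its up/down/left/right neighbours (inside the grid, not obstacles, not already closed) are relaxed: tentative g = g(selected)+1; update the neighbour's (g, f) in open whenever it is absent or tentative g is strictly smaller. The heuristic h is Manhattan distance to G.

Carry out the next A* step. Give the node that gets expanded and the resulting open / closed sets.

step 1: expand (3,3) (f=7, h=4) → closed; open now [(1,1) g=1 f=9, (2,0) g=1 f=9, (2,3) g=4 f=9, (3,0) g=2 f=9, (4,1) g=2 f=7, (4,2) g=3 f=7, (4,3) g=4 f=7]

expanded=(3,3); open=[(1,1) g=1 f=9, (2,0) g=1 f=9, (2,3) g=4 f=9, (3,0) g=2 f=9, (4,1) g=2 f=7, (4,2) g=3 f=7, (4,3) g=4 f=7]; closed=[(2,1), (3,1), (3,2), (3,3)]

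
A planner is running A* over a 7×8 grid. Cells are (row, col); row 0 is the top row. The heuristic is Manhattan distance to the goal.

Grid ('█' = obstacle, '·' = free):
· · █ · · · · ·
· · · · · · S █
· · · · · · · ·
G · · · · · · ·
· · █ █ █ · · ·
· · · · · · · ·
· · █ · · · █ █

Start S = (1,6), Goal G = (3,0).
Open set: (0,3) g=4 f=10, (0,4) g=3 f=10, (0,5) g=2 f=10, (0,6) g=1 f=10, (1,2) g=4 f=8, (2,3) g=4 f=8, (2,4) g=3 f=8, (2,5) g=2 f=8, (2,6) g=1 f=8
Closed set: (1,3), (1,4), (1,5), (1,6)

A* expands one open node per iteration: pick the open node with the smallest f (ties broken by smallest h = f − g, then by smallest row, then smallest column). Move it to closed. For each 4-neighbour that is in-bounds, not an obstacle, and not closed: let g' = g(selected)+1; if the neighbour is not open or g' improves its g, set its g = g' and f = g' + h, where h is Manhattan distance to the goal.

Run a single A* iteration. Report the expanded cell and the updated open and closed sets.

expanded=(1,2); open=[(0,3) g=4 f=10, (0,4) g=3 f=10, (0,5) g=2 f=10, (0,6) g=1 f=10, (1,1) g=5 f=8, (2,2) g=5 f=8, (2,3) g=4 f=8, (2,4) g=3 f=8, (2,5) g=2 f=8, (2,6) g=1 f=8]; closed=[(1,2), (1,3), (1,4), (1,5), (1,6)]

step 1: expand (1,2) (f=8, h=4) → closed; open now [(0,3) g=4 f=10, (0,4) g=3 f=10, (0,5) g=2 f=10, (0,6) g=1 f=10, (1,1) g=5 f=8, (2,2) g=5 f=8, (2,3) g=4 f=8, (2,4) g=3 f=8, (2,5) g=2 f=8, (2,6) g=1 f=8]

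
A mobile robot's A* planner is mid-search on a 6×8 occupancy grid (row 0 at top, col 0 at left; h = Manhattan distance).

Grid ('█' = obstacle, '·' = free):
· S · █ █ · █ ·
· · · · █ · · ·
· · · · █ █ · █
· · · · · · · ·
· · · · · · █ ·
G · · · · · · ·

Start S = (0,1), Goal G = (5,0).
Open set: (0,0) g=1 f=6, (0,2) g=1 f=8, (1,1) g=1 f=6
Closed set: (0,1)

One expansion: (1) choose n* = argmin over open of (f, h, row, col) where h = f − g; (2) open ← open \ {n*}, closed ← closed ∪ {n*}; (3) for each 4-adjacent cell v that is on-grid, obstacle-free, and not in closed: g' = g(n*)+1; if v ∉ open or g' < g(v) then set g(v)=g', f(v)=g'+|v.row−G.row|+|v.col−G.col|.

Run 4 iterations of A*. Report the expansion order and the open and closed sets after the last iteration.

step 1: expand (0,0) (f=6, h=5) → closed; open now [(0,2) g=1 f=8, (1,0) g=2 f=6, (1,1) g=1 f=6]
step 2: expand (1,0) (f=6, h=4) → closed; open now [(0,2) g=1 f=8, (1,1) g=1 f=6, (2,0) g=3 f=6]
step 3: expand (2,0) (f=6, h=3) → closed; open now [(0,2) g=1 f=8, (1,1) g=1 f=6, (2,1) g=4 f=8, (3,0) g=4 f=6]
step 4: expand (3,0) (f=6, h=2) → closed; open now [(0,2) g=1 f=8, (1,1) g=1 f=6, (2,1) g=4 f=8, (3,1) g=5 f=8, (4,0) g=5 f=6]

order=[(0,0) → (1,0) → (2,0) → (3,0)]; open=[(0,2) g=1 f=8, (1,1) g=1 f=6, (2,1) g=4 f=8, (3,1) g=5 f=8, (4,0) g=5 f=6]; closed=[(0,0), (0,1), (1,0), (2,0), (3,0)]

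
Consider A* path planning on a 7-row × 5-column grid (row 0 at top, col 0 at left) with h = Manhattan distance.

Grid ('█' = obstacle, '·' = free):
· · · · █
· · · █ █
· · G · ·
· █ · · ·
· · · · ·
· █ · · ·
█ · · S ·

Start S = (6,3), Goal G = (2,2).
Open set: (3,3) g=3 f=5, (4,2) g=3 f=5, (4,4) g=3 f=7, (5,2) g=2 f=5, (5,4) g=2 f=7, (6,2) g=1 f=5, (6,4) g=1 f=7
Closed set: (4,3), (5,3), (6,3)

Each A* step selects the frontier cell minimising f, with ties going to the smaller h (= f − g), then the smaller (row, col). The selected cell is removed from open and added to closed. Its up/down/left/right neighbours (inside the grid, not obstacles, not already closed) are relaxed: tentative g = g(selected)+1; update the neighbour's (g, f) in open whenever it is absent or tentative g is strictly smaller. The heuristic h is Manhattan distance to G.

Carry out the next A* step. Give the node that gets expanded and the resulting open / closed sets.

expanded=(3,3); open=[(2,3) g=4 f=5, (3,2) g=4 f=5, (3,4) g=4 f=7, (4,2) g=3 f=5, (4,4) g=3 f=7, (5,2) g=2 f=5, (5,4) g=2 f=7, (6,2) g=1 f=5, (6,4) g=1 f=7]; closed=[(3,3), (4,3), (5,3), (6,3)]

step 1: expand (3,3) (f=5, h=2) → closed; open now [(2,3) g=4 f=5, (3,2) g=4 f=5, (3,4) g=4 f=7, (4,2) g=3 f=5, (4,4) g=3 f=7, (5,2) g=2 f=5, (5,4) g=2 f=7, (6,2) g=1 f=5, (6,4) g=1 f=7]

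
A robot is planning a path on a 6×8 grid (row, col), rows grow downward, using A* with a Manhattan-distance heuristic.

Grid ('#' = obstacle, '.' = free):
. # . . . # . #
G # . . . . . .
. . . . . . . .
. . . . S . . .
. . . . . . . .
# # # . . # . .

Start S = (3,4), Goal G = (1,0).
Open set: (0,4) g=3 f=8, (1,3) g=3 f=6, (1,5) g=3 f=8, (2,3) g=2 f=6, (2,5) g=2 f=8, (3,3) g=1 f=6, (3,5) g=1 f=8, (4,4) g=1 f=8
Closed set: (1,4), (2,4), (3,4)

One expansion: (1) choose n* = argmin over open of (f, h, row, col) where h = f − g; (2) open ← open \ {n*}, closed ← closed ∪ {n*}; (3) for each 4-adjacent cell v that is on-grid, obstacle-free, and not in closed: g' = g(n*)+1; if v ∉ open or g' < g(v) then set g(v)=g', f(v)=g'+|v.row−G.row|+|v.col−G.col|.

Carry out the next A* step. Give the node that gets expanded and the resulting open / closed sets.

expanded=(1,3); open=[(0,3) g=4 f=8, (0,4) g=3 f=8, (1,2) g=4 f=6, (1,5) g=3 f=8, (2,3) g=2 f=6, (2,5) g=2 f=8, (3,3) g=1 f=6, (3,5) g=1 f=8, (4,4) g=1 f=8]; closed=[(1,3), (1,4), (2,4), (3,4)]

step 1: expand (1,3) (f=6, h=3) → closed; open now [(0,3) g=4 f=8, (0,4) g=3 f=8, (1,2) g=4 f=6, (1,5) g=3 f=8, (2,3) g=2 f=6, (2,5) g=2 f=8, (3,3) g=1 f=6, (3,5) g=1 f=8, (4,4) g=1 f=8]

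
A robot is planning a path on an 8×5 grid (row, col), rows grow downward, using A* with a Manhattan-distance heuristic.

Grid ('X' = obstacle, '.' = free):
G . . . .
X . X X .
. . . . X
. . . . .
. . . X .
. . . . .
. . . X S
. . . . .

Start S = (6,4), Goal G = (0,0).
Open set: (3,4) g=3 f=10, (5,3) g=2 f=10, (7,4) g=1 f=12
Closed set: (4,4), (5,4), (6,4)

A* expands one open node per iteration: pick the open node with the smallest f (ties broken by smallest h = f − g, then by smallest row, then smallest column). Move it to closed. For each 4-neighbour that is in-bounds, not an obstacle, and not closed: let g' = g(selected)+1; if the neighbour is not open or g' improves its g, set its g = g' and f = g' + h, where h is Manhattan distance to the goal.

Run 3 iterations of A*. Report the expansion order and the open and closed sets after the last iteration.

step 1: expand (3,4) (f=10, h=7) → closed; open now [(3,3) g=4 f=10, (5,3) g=2 f=10, (7,4) g=1 f=12]
step 2: expand (3,3) (f=10, h=6) → closed; open now [(2,3) g=5 f=10, (3,2) g=5 f=10, (5,3) g=2 f=10, (7,4) g=1 f=12]
step 3: expand (2,3) (f=10, h=5) → closed; open now [(2,2) g=6 f=10, (3,2) g=5 f=10, (5,3) g=2 f=10, (7,4) g=1 f=12]

order=[(3,4) → (3,3) → (2,3)]; open=[(2,2) g=6 f=10, (3,2) g=5 f=10, (5,3) g=2 f=10, (7,4) g=1 f=12]; closed=[(2,3), (3,3), (3,4), (4,4), (5,4), (6,4)]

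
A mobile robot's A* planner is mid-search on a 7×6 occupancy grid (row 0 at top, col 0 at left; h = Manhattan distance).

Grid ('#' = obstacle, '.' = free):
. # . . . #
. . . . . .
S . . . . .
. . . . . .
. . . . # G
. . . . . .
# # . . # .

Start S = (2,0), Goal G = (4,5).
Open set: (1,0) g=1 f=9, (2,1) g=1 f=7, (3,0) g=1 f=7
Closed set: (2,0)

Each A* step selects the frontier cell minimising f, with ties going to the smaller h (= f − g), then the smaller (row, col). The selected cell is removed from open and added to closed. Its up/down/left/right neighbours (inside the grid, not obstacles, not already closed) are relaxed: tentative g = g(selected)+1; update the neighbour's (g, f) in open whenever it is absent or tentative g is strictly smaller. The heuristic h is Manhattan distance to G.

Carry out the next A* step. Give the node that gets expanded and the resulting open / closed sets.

expanded=(2,1); open=[(1,0) g=1 f=9, (1,1) g=2 f=9, (2,2) g=2 f=7, (3,0) g=1 f=7, (3,1) g=2 f=7]; closed=[(2,0), (2,1)]

step 1: expand (2,1) (f=7, h=6) → closed; open now [(1,0) g=1 f=9, (1,1) g=2 f=9, (2,2) g=2 f=7, (3,0) g=1 f=7, (3,1) g=2 f=7]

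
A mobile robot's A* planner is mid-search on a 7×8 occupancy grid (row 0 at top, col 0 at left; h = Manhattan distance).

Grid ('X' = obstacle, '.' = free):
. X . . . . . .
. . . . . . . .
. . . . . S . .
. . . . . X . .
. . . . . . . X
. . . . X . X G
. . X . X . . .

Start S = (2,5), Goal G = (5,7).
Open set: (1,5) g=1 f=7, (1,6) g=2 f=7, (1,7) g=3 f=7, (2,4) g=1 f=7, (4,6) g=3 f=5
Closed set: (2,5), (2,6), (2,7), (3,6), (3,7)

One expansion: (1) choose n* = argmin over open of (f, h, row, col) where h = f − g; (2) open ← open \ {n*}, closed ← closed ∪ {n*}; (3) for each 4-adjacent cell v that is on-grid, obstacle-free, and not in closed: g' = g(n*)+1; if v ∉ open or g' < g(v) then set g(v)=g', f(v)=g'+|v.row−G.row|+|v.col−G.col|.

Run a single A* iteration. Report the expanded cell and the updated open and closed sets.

step 1: expand (4,6) (f=5, h=2) → closed; open now [(1,5) g=1 f=7, (1,6) g=2 f=7, (1,7) g=3 f=7, (2,4) g=1 f=7, (4,5) g=4 f=7]

expanded=(4,6); open=[(1,5) g=1 f=7, (1,6) g=2 f=7, (1,7) g=3 f=7, (2,4) g=1 f=7, (4,5) g=4 f=7]; closed=[(2,5), (2,6), (2,7), (3,6), (3,7), (4,6)]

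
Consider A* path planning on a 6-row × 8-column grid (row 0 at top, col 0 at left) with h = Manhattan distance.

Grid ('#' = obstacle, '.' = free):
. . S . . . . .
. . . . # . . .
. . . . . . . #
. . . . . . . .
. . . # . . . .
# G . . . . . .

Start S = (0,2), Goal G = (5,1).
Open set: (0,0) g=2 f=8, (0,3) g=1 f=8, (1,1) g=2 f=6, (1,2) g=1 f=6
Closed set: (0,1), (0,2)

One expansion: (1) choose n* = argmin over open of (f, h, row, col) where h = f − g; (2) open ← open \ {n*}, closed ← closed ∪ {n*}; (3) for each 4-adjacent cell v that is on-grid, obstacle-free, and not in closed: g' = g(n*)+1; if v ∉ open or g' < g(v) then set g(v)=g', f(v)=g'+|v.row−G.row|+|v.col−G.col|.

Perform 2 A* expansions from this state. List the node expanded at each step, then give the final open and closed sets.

step 1: expand (1,1) (f=6, h=4) → closed; open now [(0,0) g=2 f=8, (0,3) g=1 f=8, (1,0) g=3 f=8, (1,2) g=1 f=6, (2,1) g=3 f=6]
step 2: expand (2,1) (f=6, h=3) → closed; open now [(0,0) g=2 f=8, (0,3) g=1 f=8, (1,0) g=3 f=8, (1,2) g=1 f=6, (2,0) g=4 f=8, (2,2) g=4 f=8, (3,1) g=4 f=6]

order=[(1,1) → (2,1)]; open=[(0,0) g=2 f=8, (0,3) g=1 f=8, (1,0) g=3 f=8, (1,2) g=1 f=6, (2,0) g=4 f=8, (2,2) g=4 f=8, (3,1) g=4 f=6]; closed=[(0,1), (0,2), (1,1), (2,1)]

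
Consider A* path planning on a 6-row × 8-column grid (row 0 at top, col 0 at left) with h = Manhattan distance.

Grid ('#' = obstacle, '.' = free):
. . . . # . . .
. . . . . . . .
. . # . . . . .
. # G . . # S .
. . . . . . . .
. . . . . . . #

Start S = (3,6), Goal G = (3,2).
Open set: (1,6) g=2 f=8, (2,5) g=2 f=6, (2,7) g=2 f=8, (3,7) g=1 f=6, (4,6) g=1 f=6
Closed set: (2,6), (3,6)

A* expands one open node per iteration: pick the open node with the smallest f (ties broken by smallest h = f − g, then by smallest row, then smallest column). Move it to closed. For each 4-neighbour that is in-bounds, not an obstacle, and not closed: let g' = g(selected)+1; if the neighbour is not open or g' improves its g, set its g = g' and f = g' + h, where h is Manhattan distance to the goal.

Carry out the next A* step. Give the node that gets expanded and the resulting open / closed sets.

expanded=(2,5); open=[(1,5) g=3 f=8, (1,6) g=2 f=8, (2,4) g=3 f=6, (2,7) g=2 f=8, (3,7) g=1 f=6, (4,6) g=1 f=6]; closed=[(2,5), (2,6), (3,6)]

step 1: expand (2,5) (f=6, h=4) → closed; open now [(1,5) g=3 f=8, (1,6) g=2 f=8, (2,4) g=3 f=6, (2,7) g=2 f=8, (3,7) g=1 f=6, (4,6) g=1 f=6]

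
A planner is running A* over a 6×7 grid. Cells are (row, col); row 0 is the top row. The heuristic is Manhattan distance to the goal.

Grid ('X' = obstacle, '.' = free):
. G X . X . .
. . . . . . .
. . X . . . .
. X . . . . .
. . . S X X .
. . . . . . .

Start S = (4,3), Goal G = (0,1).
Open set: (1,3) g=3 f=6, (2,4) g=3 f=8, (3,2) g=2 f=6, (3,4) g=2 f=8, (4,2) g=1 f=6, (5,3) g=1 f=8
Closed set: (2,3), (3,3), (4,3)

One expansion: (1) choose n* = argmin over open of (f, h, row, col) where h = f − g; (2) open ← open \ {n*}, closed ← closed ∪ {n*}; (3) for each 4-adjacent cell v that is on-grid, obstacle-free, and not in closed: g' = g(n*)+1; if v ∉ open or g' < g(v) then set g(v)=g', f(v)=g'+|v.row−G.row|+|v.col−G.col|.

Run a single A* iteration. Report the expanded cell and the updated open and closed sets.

step 1: expand (1,3) (f=6, h=3) → closed; open now [(0,3) g=4 f=6, (1,2) g=4 f=6, (1,4) g=4 f=8, (2,4) g=3 f=8, (3,2) g=2 f=6, (3,4) g=2 f=8, (4,2) g=1 f=6, (5,3) g=1 f=8]

expanded=(1,3); open=[(0,3) g=4 f=6, (1,2) g=4 f=6, (1,4) g=4 f=8, (2,4) g=3 f=8, (3,2) g=2 f=6, (3,4) g=2 f=8, (4,2) g=1 f=6, (5,3) g=1 f=8]; closed=[(1,3), (2,3), (3,3), (4,3)]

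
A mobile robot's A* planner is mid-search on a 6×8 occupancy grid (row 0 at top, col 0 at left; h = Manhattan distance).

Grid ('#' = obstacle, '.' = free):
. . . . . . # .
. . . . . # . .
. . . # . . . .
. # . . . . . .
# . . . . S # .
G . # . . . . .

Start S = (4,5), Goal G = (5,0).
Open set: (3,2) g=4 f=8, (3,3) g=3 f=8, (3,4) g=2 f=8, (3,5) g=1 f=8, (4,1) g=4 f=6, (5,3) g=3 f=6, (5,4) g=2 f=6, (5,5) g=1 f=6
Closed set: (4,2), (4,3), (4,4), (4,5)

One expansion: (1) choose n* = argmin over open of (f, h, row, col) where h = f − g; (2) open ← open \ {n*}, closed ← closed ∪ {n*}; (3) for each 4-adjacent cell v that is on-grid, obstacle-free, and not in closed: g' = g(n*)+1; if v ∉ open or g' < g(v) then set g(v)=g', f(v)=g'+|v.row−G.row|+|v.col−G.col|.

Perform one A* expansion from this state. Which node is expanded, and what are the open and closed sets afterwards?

step 1: expand (4,1) (f=6, h=2) → closed; open now [(3,2) g=4 f=8, (3,3) g=3 f=8, (3,4) g=2 f=8, (3,5) g=1 f=8, (5,1) g=5 f=6, (5,3) g=3 f=6, (5,4) g=2 f=6, (5,5) g=1 f=6]

expanded=(4,1); open=[(3,2) g=4 f=8, (3,3) g=3 f=8, (3,4) g=2 f=8, (3,5) g=1 f=8, (5,1) g=5 f=6, (5,3) g=3 f=6, (5,4) g=2 f=6, (5,5) g=1 f=6]; closed=[(4,1), (4,2), (4,3), (4,4), (4,5)]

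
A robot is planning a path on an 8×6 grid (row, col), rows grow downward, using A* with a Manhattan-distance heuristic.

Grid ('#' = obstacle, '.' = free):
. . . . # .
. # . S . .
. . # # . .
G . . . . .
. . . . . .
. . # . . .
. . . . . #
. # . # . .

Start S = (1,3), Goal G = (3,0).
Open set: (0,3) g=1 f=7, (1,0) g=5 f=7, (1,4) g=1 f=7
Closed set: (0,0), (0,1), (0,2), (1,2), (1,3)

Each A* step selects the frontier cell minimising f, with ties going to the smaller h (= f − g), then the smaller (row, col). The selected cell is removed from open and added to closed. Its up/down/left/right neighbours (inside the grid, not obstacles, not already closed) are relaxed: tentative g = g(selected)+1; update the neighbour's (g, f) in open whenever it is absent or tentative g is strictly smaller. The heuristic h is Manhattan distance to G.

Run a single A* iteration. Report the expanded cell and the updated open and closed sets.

expanded=(1,0); open=[(0,3) g=1 f=7, (1,4) g=1 f=7, (2,0) g=6 f=7]; closed=[(0,0), (0,1), (0,2), (1,0), (1,2), (1,3)]

step 1: expand (1,0) (f=7, h=2) → closed; open now [(0,3) g=1 f=7, (1,4) g=1 f=7, (2,0) g=6 f=7]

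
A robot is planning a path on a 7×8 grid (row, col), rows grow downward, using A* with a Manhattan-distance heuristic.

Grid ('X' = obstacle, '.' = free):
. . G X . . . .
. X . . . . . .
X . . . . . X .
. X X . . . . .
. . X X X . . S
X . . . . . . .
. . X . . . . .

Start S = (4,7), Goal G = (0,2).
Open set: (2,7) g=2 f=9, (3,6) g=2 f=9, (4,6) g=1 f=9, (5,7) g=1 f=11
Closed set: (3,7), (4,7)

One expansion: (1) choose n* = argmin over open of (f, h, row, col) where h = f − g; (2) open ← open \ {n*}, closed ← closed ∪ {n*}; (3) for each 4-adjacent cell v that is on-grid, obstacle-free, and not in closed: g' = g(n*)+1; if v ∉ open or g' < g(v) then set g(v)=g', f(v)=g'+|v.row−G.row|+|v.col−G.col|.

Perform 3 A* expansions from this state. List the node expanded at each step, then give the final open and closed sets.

step 1: expand (2,7) (f=9, h=7) → closed; open now [(1,7) g=3 f=9, (3,6) g=2 f=9, (4,6) g=1 f=9, (5,7) g=1 f=11]
step 2: expand (1,7) (f=9, h=6) → closed; open now [(0,7) g=4 f=9, (1,6) g=4 f=9, (3,6) g=2 f=9, (4,6) g=1 f=9, (5,7) g=1 f=11]
step 3: expand (0,7) (f=9, h=5) → closed; open now [(0,6) g=5 f=9, (1,6) g=4 f=9, (3,6) g=2 f=9, (4,6) g=1 f=9, (5,7) g=1 f=11]

order=[(2,7) → (1,7) → (0,7)]; open=[(0,6) g=5 f=9, (1,6) g=4 f=9, (3,6) g=2 f=9, (4,6) g=1 f=9, (5,7) g=1 f=11]; closed=[(0,7), (1,7), (2,7), (3,7), (4,7)]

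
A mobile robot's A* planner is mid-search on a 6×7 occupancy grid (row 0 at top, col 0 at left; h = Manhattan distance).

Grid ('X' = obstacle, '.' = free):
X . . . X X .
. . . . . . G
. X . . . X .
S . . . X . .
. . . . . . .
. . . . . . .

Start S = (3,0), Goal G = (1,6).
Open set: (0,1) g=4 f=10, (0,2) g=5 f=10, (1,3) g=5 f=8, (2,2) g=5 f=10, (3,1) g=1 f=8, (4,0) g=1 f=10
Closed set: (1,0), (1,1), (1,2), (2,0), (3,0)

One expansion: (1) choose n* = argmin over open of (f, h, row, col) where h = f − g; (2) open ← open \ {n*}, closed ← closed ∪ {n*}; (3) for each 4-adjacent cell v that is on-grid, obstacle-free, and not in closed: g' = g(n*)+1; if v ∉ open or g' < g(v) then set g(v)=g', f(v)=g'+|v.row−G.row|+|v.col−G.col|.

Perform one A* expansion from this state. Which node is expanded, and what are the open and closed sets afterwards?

expanded=(1,3); open=[(0,1) g=4 f=10, (0,2) g=5 f=10, (0,3) g=6 f=10, (1,4) g=6 f=8, (2,2) g=5 f=10, (2,3) g=6 f=10, (3,1) g=1 f=8, (4,0) g=1 f=10]; closed=[(1,0), (1,1), (1,2), (1,3), (2,0), (3,0)]

step 1: expand (1,3) (f=8, h=3) → closed; open now [(0,1) g=4 f=10, (0,2) g=5 f=10, (0,3) g=6 f=10, (1,4) g=6 f=8, (2,2) g=5 f=10, (2,3) g=6 f=10, (3,1) g=1 f=8, (4,0) g=1 f=10]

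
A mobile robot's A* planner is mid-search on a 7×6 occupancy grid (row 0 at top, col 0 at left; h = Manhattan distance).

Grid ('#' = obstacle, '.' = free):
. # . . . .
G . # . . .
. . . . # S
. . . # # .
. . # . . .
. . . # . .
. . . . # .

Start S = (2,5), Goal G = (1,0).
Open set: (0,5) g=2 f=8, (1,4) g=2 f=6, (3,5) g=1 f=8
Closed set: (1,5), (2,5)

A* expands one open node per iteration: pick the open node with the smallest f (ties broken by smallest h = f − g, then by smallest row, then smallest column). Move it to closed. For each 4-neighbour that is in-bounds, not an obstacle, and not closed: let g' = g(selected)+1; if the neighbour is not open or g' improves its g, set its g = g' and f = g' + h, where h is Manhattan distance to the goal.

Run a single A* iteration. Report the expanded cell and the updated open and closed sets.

step 1: expand (1,4) (f=6, h=4) → closed; open now [(0,4) g=3 f=8, (0,5) g=2 f=8, (1,3) g=3 f=6, (3,5) g=1 f=8]

expanded=(1,4); open=[(0,4) g=3 f=8, (0,5) g=2 f=8, (1,3) g=3 f=6, (3,5) g=1 f=8]; closed=[(1,4), (1,5), (2,5)]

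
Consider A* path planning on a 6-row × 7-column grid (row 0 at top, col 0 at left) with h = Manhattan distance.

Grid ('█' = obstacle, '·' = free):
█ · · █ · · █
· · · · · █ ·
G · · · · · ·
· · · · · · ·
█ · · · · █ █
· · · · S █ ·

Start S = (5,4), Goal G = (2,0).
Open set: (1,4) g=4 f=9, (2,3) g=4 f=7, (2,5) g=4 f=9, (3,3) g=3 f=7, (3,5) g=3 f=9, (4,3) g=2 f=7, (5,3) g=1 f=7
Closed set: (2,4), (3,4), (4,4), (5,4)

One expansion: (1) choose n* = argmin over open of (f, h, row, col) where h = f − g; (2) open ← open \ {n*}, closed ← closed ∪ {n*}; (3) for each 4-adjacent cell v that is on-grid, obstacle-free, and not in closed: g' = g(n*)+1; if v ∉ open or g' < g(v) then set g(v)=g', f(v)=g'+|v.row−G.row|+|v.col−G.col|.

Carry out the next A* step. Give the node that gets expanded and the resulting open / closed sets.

step 1: expand (2,3) (f=7, h=3) → closed; open now [(1,3) g=5 f=9, (1,4) g=4 f=9, (2,2) g=5 f=7, (2,5) g=4 f=9, (3,3) g=3 f=7, (3,5) g=3 f=9, (4,3) g=2 f=7, (5,3) g=1 f=7]

expanded=(2,3); open=[(1,3) g=5 f=9, (1,4) g=4 f=9, (2,2) g=5 f=7, (2,5) g=4 f=9, (3,3) g=3 f=7, (3,5) g=3 f=9, (4,3) g=2 f=7, (5,3) g=1 f=7]; closed=[(2,3), (2,4), (3,4), (4,4), (5,4)]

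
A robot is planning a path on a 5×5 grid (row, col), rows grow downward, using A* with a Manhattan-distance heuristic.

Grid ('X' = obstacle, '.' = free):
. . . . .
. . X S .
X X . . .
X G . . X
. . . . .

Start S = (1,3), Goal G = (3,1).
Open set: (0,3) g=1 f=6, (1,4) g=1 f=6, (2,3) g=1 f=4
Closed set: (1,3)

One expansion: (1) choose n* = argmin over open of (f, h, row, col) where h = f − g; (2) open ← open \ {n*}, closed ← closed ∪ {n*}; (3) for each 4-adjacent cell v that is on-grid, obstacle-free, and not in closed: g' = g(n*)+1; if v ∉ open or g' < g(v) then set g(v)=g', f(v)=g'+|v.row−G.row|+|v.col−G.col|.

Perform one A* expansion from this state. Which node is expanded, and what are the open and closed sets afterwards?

expanded=(2,3); open=[(0,3) g=1 f=6, (1,4) g=1 f=6, (2,2) g=2 f=4, (2,4) g=2 f=6, (3,3) g=2 f=4]; closed=[(1,3), (2,3)]

step 1: expand (2,3) (f=4, h=3) → closed; open now [(0,3) g=1 f=6, (1,4) g=1 f=6, (2,2) g=2 f=4, (2,4) g=2 f=6, (3,3) g=2 f=4]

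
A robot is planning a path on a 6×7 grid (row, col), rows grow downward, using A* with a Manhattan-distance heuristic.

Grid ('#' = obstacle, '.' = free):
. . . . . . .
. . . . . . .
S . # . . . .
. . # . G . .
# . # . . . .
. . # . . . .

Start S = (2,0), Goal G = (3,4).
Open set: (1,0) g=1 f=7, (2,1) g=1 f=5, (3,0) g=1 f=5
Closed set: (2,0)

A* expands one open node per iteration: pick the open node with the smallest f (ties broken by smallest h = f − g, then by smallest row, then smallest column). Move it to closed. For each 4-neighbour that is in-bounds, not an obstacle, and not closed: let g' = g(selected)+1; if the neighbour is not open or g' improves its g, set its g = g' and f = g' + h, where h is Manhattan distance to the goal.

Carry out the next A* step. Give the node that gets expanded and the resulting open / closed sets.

expanded=(2,1); open=[(1,0) g=1 f=7, (1,1) g=2 f=7, (3,0) g=1 f=5, (3,1) g=2 f=5]; closed=[(2,0), (2,1)]

step 1: expand (2,1) (f=5, h=4) → closed; open now [(1,0) g=1 f=7, (1,1) g=2 f=7, (3,0) g=1 f=5, (3,1) g=2 f=5]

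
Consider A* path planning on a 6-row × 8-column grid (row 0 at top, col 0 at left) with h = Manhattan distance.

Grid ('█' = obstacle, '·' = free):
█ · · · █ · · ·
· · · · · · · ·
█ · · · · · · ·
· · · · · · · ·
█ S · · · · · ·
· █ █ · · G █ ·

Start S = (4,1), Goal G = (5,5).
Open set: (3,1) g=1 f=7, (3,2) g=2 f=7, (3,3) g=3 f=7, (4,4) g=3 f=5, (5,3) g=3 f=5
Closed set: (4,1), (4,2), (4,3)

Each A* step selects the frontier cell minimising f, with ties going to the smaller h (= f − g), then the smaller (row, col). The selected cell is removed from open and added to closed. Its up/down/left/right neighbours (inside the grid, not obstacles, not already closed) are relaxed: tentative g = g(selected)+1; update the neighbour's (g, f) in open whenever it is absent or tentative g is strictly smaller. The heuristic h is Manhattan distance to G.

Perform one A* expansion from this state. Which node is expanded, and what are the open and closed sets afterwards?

step 1: expand (4,4) (f=5, h=2) → closed; open now [(3,1) g=1 f=7, (3,2) g=2 f=7, (3,3) g=3 f=7, (3,4) g=4 f=7, (4,5) g=4 f=5, (5,3) g=3 f=5, (5,4) g=4 f=5]

expanded=(4,4); open=[(3,1) g=1 f=7, (3,2) g=2 f=7, (3,3) g=3 f=7, (3,4) g=4 f=7, (4,5) g=4 f=5, (5,3) g=3 f=5, (5,4) g=4 f=5]; closed=[(4,1), (4,2), (4,3), (4,4)]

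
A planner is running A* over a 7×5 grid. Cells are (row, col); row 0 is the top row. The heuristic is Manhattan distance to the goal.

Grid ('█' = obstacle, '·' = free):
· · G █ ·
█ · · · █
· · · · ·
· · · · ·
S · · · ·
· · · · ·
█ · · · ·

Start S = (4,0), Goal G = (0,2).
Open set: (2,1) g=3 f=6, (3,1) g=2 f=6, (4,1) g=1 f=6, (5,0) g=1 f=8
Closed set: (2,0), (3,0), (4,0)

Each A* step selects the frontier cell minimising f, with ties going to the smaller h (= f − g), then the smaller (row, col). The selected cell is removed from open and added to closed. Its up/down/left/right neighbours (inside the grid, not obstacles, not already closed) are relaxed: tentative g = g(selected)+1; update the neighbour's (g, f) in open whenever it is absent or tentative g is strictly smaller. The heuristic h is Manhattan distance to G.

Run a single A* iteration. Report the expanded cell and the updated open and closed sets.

expanded=(2,1); open=[(1,1) g=4 f=6, (2,2) g=4 f=6, (3,1) g=2 f=6, (4,1) g=1 f=6, (5,0) g=1 f=8]; closed=[(2,0), (2,1), (3,0), (4,0)]

step 1: expand (2,1) (f=6, h=3) → closed; open now [(1,1) g=4 f=6, (2,2) g=4 f=6, (3,1) g=2 f=6, (4,1) g=1 f=6, (5,0) g=1 f=8]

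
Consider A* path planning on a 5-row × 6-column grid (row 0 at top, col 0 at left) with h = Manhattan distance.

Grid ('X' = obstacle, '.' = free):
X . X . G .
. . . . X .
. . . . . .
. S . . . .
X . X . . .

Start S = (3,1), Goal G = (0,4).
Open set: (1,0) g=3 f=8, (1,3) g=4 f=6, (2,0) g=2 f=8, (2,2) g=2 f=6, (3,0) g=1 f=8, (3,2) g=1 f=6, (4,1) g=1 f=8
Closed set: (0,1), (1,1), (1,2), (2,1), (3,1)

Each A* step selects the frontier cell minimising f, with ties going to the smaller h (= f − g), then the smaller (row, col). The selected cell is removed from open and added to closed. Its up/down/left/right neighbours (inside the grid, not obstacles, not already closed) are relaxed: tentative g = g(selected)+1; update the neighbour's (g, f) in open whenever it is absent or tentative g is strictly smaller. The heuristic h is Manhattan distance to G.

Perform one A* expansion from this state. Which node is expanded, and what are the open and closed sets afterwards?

step 1: expand (1,3) (f=6, h=2) → closed; open now [(0,3) g=5 f=6, (1,0) g=3 f=8, (2,0) g=2 f=8, (2,2) g=2 f=6, (2,3) g=5 f=8, (3,0) g=1 f=8, (3,2) g=1 f=6, (4,1) g=1 f=8]

expanded=(1,3); open=[(0,3) g=5 f=6, (1,0) g=3 f=8, (2,0) g=2 f=8, (2,2) g=2 f=6, (2,3) g=5 f=8, (3,0) g=1 f=8, (3,2) g=1 f=6, (4,1) g=1 f=8]; closed=[(0,1), (1,1), (1,2), (1,3), (2,1), (3,1)]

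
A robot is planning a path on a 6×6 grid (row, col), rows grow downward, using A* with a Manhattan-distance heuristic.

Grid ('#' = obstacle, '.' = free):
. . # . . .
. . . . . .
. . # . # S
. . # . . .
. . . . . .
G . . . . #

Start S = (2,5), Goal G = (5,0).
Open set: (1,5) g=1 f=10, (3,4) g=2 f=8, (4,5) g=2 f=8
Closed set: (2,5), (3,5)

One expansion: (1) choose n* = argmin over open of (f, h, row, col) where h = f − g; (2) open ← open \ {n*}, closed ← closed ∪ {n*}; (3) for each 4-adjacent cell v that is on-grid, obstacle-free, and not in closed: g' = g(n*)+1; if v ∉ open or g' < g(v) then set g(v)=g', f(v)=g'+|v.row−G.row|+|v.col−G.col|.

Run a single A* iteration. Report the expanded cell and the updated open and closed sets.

expanded=(3,4); open=[(1,5) g=1 f=10, (3,3) g=3 f=8, (4,4) g=3 f=8, (4,5) g=2 f=8]; closed=[(2,5), (3,4), (3,5)]

step 1: expand (3,4) (f=8, h=6) → closed; open now [(1,5) g=1 f=10, (3,3) g=3 f=8, (4,4) g=3 f=8, (4,5) g=2 f=8]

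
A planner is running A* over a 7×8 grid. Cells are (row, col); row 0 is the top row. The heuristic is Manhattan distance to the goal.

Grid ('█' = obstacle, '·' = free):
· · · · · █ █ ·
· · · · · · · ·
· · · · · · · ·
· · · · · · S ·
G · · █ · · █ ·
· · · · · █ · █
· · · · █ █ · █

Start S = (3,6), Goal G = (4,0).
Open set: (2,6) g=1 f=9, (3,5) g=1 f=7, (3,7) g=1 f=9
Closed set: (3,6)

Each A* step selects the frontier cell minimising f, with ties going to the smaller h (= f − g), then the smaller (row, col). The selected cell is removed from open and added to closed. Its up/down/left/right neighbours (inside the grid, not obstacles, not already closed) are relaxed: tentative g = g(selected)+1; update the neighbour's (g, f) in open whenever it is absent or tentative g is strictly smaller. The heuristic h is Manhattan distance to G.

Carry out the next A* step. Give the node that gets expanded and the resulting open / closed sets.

expanded=(3,5); open=[(2,5) g=2 f=9, (2,6) g=1 f=9, (3,4) g=2 f=7, (3,7) g=1 f=9, (4,5) g=2 f=7]; closed=[(3,5), (3,6)]

step 1: expand (3,5) (f=7, h=6) → closed; open now [(2,5) g=2 f=9, (2,6) g=1 f=9, (3,4) g=2 f=7, (3,7) g=1 f=9, (4,5) g=2 f=7]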